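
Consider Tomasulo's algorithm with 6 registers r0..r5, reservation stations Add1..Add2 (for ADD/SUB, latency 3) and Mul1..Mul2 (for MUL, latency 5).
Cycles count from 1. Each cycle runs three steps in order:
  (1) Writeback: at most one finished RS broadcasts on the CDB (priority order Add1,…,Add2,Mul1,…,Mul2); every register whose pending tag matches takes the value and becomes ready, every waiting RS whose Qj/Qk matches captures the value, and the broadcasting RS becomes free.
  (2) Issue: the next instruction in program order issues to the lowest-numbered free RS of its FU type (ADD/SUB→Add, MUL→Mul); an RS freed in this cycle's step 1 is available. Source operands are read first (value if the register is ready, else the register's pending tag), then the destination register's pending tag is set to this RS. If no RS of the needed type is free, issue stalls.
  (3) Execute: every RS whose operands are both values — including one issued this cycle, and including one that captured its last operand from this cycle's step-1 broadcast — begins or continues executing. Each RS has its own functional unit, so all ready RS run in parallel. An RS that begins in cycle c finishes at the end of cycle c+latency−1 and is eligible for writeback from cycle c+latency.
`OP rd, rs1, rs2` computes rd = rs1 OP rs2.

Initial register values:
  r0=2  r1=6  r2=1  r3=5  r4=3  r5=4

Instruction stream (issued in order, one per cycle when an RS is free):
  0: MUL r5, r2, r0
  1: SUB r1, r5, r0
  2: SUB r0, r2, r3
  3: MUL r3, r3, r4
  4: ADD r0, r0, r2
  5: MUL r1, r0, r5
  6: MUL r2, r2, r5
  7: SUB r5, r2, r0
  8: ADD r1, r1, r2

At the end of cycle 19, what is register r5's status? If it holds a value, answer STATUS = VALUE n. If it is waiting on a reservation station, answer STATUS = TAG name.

c1: issue MUL r5<-Mul1 | r0:2,r1:6,r2:1,r3:5,r4:3,r5:Mul1
c2: issue SUB r1<-Add1 | r0:2,r1:Add1,r2:1,r3:5,r4:3,r5:Mul1
c3: issue SUB r0<-Add2 | r0:Add2,r1:Add1,r2:1,r3:5,r4:3,r5:Mul1
c4: issue MUL r3<-Mul2 | r0:Add2,r1:Add1,r2:1,r3:Mul2,r4:3,r5:Mul1
c5: stall | r0:Add2,r1:Add1,r2:1,r3:Mul2,r4:3,r5:Mul1
c6: CDB Add2=-4; issue ADD r0<-Add2 | r0:Add2,r1:Add1,r2:1,r3:Mul2,r4:3,r5:Mul1
c7: CDB Mul1=2; issue MUL r1<-Mul1 | r0:Add2,r1:Mul1,r2:1,r3:Mul2,r4:3,r5:2
c8: stall | r0:Add2,r1:Mul1,r2:1,r3:Mul2,r4:3,r5:2
c9: CDB Add2=-3; stall | r0:-3,r1:Mul1,r2:1,r3:Mul2,r4:3,r5:2
c10: CDB Add1=0; stall | r0:-3,r1:Mul1,r2:1,r3:Mul2,r4:3,r5:2
c11: CDB Mul2=15; issue MUL r2<-Mul2 | r0:-3,r1:Mul1,r2:Mul2,r3:15,r4:3,r5:2
c12: issue SUB r5<-Add1 | r0:-3,r1:Mul1,r2:Mul2,r3:15,r4:3,r5:Add1
c13: issue ADD r1<-Add2 | r0:-3,r1:Add2,r2:Mul2,r3:15,r4:3,r5:Add1
c14: CDB Mul1=-6 | r0:-3,r1:Add2,r2:Mul2,r3:15,r4:3,r5:Add1
c15: - | r0:-3,r1:Add2,r2:Mul2,r3:15,r4:3,r5:Add1
c16: CDB Mul2=2 | r0:-3,r1:Add2,r2:2,r3:15,r4:3,r5:Add1
c17: - | r0:-3,r1:Add2,r2:2,r3:15,r4:3,r5:Add1
c18: - | r0:-3,r1:Add2,r2:2,r3:15,r4:3,r5:Add1
c19: CDB Add1=5 | r0:-3,r1:Add2,r2:2,r3:15,r4:3,r5:5

STATUS = VALUE 5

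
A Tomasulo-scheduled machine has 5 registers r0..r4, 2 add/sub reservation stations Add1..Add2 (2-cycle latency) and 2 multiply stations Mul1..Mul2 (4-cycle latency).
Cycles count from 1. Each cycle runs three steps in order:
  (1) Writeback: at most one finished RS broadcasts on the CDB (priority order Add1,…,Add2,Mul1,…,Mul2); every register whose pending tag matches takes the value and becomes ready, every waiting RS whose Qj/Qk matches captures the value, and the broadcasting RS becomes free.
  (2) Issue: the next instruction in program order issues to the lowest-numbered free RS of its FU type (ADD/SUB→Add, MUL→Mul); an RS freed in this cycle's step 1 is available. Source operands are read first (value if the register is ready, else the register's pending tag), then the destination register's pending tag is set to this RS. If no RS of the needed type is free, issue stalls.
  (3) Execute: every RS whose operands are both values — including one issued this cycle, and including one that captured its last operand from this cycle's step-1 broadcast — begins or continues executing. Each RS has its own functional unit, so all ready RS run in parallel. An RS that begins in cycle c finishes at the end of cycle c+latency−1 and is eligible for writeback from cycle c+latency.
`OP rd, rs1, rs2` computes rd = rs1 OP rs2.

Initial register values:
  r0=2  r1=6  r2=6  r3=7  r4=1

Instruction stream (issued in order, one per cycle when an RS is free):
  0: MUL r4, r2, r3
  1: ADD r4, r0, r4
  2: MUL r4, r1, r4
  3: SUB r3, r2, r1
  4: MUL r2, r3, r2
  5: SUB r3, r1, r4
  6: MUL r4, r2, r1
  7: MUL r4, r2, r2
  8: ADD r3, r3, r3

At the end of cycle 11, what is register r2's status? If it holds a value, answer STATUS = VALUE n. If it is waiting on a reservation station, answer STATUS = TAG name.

  c1: issue MUL r4<-Mul1  regs: r0:2,r1:6,r2:6,r3:7,r4:Mul1
  c2: issue ADD r4<-Add1  regs: r0:2,r1:6,r2:6,r3:7,r4:Add1
  c3: issue MUL r4<-Mul2  regs: r0:2,r1:6,r2:6,r3:7,r4:Mul2
  c4: issue SUB r3<-Add2  regs: r0:2,r1:6,r2:6,r3:Add2,r4:Mul2
  c5: CDB Mul1=42; issue MUL r2<-Mul1  regs: r0:2,r1:6,r2:Mul1,r3:Add2,r4:Mul2
  c6: CDB Add2=0; issue SUB r3<-Add2  regs: r0:2,r1:6,r2:Mul1,r3:Add2,r4:Mul2
  c7: CDB Add1=44; stall  regs: r0:2,r1:6,r2:Mul1,r3:Add2,r4:Mul2
  c8: stall  regs: r0:2,r1:6,r2:Mul1,r3:Add2,r4:Mul2
  c9: stall  regs: r0:2,r1:6,r2:Mul1,r3:Add2,r4:Mul2
  c10: CDB Mul1=0; issue MUL r4<-Mul1  regs: r0:2,r1:6,r2:0,r3:Add2,r4:Mul1
  c11: CDB Mul2=264; issue MUL r4<-Mul2  regs: r0:2,r1:6,r2:0,r3:Add2,r4:Mul2

STATUS = VALUE 0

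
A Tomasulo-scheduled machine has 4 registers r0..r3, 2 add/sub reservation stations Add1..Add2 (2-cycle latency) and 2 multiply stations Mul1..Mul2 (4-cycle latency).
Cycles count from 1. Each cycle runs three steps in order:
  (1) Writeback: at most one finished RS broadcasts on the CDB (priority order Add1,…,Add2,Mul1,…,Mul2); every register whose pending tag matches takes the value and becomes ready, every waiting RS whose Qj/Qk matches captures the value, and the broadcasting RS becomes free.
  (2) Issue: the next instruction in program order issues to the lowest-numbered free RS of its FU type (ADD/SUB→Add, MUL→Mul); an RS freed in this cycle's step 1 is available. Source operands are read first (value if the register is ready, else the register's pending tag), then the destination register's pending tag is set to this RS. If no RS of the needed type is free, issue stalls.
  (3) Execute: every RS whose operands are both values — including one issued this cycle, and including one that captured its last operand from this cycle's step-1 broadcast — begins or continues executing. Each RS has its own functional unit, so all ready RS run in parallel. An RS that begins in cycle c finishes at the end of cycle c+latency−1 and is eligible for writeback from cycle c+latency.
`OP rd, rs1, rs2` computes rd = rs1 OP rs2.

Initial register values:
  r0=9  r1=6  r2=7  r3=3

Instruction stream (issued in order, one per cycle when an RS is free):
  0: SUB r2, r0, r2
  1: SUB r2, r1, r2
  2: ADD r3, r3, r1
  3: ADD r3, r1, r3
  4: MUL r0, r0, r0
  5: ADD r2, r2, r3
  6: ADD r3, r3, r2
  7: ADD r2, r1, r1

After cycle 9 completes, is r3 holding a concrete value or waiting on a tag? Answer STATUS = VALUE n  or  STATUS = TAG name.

STATUS = TAG Add2

  c1: issue SUB r2<-Add1  regs: r0:9,r1:6,r2:Add1,r3:3
  c2: issue SUB r2<-Add2  regs: r0:9,r1:6,r2:Add2,r3:3
  c3: CDB Add1=2; issue ADD r3<-Add1  regs: r0:9,r1:6,r2:Add2,r3:Add1
  c4: stall  regs: r0:9,r1:6,r2:Add2,r3:Add1
  c5: CDB Add1=9; issue ADD r3<-Add1  regs: r0:9,r1:6,r2:Add2,r3:Add1
  c6: CDB Add2=4; issue MUL r0<-Mul1  regs: r0:Mul1,r1:6,r2:4,r3:Add1
  c7: CDB Add1=15; issue ADD r2<-Add1  regs: r0:Mul1,r1:6,r2:Add1,r3:15
  c8: issue ADD r3<-Add2  regs: r0:Mul1,r1:6,r2:Add1,r3:Add2
  c9: CDB Add1=19; issue ADD r2<-Add1  regs: r0:Mul1,r1:6,r2:Add1,r3:Add2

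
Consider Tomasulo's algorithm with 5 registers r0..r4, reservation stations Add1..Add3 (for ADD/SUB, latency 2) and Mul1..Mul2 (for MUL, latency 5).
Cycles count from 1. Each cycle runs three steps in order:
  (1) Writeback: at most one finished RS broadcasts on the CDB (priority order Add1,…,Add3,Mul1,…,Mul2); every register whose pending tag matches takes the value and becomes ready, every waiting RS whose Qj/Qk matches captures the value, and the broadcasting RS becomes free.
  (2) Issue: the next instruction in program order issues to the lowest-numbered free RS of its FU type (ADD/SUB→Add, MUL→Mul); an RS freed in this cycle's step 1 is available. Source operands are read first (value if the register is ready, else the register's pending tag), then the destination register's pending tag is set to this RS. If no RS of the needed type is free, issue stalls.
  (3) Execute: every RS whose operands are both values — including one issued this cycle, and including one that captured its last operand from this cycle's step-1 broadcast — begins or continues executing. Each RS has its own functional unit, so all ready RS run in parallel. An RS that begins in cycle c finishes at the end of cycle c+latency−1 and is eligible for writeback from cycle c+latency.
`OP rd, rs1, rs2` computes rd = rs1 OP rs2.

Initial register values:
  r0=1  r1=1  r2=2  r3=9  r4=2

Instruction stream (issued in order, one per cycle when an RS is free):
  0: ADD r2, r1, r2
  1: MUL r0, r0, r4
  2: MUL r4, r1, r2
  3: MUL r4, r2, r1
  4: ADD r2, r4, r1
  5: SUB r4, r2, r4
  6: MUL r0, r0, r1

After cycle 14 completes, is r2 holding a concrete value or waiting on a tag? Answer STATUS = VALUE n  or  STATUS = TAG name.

  c1: issue ADD r2<-Add1  regs: r0:1,r1:1,r2:Add1,r3:9,r4:2
  c2: issue MUL r0<-Mul1  regs: r0:Mul1,r1:1,r2:Add1,r3:9,r4:2
  c3: CDB Add1=3; issue MUL r4<-Mul2  regs: r0:Mul1,r1:1,r2:3,r3:9,r4:Mul2
  c4: stall  regs: r0:Mul1,r1:1,r2:3,r3:9,r4:Mul2
  c5: stall  regs: r0:Mul1,r1:1,r2:3,r3:9,r4:Mul2
  c6: stall  regs: r0:Mul1,r1:1,r2:3,r3:9,r4:Mul2
  c7: CDB Mul1=2; issue MUL r4<-Mul1  regs: r0:2,r1:1,r2:3,r3:9,r4:Mul1
  c8: CDB Mul2=3; issue ADD r2<-Add1  regs: r0:2,r1:1,r2:Add1,r3:9,r4:Mul1
  c9: issue SUB r4<-Add2  regs: r0:2,r1:1,r2:Add1,r3:9,r4:Add2
  c10: issue MUL r0<-Mul2  regs: r0:Mul2,r1:1,r2:Add1,r3:9,r4:Add2
  c11: -  regs: r0:Mul2,r1:1,r2:Add1,r3:9,r4:Add2
  c12: CDB Mul1=3  regs: r0:Mul2,r1:1,r2:Add1,r3:9,r4:Add2
  c13: -  regs: r0:Mul2,r1:1,r2:Add1,r3:9,r4:Add2
  c14: CDB Add1=4  regs: r0:Mul2,r1:1,r2:4,r3:9,r4:Add2

STATUS = VALUE 4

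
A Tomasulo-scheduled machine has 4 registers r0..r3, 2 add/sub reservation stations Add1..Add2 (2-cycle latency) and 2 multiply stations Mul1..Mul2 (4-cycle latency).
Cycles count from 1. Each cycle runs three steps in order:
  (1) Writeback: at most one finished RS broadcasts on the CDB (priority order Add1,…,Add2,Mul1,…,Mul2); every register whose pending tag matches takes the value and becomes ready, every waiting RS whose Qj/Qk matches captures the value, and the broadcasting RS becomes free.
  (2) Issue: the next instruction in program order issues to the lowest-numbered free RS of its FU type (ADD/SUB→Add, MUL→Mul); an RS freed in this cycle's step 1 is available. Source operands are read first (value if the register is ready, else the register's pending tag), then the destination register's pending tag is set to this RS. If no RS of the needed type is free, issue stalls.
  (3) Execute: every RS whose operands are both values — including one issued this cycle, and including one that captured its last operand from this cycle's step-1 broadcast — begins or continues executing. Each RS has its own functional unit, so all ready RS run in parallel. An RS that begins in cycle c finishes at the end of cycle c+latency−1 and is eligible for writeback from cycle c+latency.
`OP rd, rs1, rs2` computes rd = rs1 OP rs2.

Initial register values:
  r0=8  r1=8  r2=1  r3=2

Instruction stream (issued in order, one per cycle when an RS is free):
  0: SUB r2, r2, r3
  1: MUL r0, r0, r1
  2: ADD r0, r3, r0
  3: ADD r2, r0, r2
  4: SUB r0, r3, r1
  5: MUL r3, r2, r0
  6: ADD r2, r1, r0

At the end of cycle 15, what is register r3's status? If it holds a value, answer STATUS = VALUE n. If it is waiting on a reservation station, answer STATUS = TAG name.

STATUS = VALUE -390

c1: issue SUB r2<-Add1 | r0:8,r1:8,r2:Add1,r3:2
c2: issue MUL r0<-Mul1 | r0:Mul1,r1:8,r2:Add1,r3:2
c3: CDB Add1=-1; issue ADD r0<-Add1 | r0:Add1,r1:8,r2:-1,r3:2
c4: issue ADD r2<-Add2 | r0:Add1,r1:8,r2:Add2,r3:2
c5: stall | r0:Add1,r1:8,r2:Add2,r3:2
c6: CDB Mul1=64; stall | r0:Add1,r1:8,r2:Add2,r3:2
c7: stall | r0:Add1,r1:8,r2:Add2,r3:2
c8: CDB Add1=66; issue SUB r0<-Add1 | r0:Add1,r1:8,r2:Add2,r3:2
c9: issue MUL r3<-Mul1 | r0:Add1,r1:8,r2:Add2,r3:Mul1
c10: CDB Add1=-6; issue ADD r2<-Add1 | r0:-6,r1:8,r2:Add1,r3:Mul1
c11: CDB Add2=65 | r0:-6,r1:8,r2:Add1,r3:Mul1
c12: CDB Add1=2 | r0:-6,r1:8,r2:2,r3:Mul1
c13: - | r0:-6,r1:8,r2:2,r3:Mul1
c14: - | r0:-6,r1:8,r2:2,r3:Mul1
c15: CDB Mul1=-390 | r0:-6,r1:8,r2:2,r3:-390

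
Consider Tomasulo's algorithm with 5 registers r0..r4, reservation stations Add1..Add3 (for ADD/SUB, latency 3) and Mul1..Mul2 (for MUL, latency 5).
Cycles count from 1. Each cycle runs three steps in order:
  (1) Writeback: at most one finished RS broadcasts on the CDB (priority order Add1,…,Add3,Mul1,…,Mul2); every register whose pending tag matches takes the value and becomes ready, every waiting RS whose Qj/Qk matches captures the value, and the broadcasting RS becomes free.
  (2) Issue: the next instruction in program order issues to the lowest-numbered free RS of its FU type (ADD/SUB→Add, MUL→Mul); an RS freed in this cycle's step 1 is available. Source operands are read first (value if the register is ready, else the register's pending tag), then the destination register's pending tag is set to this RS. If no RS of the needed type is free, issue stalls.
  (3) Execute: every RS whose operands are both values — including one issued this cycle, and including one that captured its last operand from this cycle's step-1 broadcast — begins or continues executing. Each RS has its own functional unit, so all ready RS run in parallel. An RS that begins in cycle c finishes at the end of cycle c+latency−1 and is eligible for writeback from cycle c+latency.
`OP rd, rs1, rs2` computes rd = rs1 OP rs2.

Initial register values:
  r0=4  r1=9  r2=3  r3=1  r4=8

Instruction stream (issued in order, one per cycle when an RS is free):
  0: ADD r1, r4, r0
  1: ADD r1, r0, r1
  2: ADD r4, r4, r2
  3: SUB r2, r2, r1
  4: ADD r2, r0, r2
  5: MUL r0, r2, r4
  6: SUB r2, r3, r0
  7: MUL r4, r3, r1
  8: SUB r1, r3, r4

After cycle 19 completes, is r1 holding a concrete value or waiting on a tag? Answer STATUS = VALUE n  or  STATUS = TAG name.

STATUS = VALUE -15

  c1: issue ADD r1<-Add1  regs: r0:4,r1:Add1,r2:3,r3:1,r4:8
  c2: issue ADD r1<-Add2  regs: r0:4,r1:Add2,r2:3,r3:1,r4:8
  c3: issue ADD r4<-Add3  regs: r0:4,r1:Add2,r2:3,r3:1,r4:Add3
  c4: CDB Add1=12; issue SUB r2<-Add1  regs: r0:4,r1:Add2,r2:Add1,r3:1,r4:Add3
  c5: stall  regs: r0:4,r1:Add2,r2:Add1,r3:1,r4:Add3
  c6: CDB Add3=11; issue ADD r2<-Add3  regs: r0:4,r1:Add2,r2:Add3,r3:1,r4:11
  c7: CDB Add2=16; issue MUL r0<-Mul1  regs: r0:Mul1,r1:16,r2:Add3,r3:1,r4:11
  c8: issue SUB r2<-Add2  regs: r0:Mul1,r1:16,r2:Add2,r3:1,r4:11
  c9: issue MUL r4<-Mul2  regs: r0:Mul1,r1:16,r2:Add2,r3:1,r4:Mul2
  c10: CDB Add1=-13; issue SUB r1<-Add1  regs: r0:Mul1,r1:Add1,r2:Add2,r3:1,r4:Mul2
  c11: -  regs: r0:Mul1,r1:Add1,r2:Add2,r3:1,r4:Mul2
  c12: -  regs: r0:Mul1,r1:Add1,r2:Add2,r3:1,r4:Mul2
  c13: CDB Add3=-9  regs: r0:Mul1,r1:Add1,r2:Add2,r3:1,r4:Mul2
  c14: CDB Mul2=16  regs: r0:Mul1,r1:Add1,r2:Add2,r3:1,r4:16
  c15: -  regs: r0:Mul1,r1:Add1,r2:Add2,r3:1,r4:16
  c16: -  regs: r0:Mul1,r1:Add1,r2:Add2,r3:1,r4:16
  c17: CDB Add1=-15  regs: r0:Mul1,r1:-15,r2:Add2,r3:1,r4:16
  c18: CDB Mul1=-99  regs: r0:-99,r1:-15,r2:Add2,r3:1,r4:16
  c19: -  regs: r0:-99,r1:-15,r2:Add2,r3:1,r4:16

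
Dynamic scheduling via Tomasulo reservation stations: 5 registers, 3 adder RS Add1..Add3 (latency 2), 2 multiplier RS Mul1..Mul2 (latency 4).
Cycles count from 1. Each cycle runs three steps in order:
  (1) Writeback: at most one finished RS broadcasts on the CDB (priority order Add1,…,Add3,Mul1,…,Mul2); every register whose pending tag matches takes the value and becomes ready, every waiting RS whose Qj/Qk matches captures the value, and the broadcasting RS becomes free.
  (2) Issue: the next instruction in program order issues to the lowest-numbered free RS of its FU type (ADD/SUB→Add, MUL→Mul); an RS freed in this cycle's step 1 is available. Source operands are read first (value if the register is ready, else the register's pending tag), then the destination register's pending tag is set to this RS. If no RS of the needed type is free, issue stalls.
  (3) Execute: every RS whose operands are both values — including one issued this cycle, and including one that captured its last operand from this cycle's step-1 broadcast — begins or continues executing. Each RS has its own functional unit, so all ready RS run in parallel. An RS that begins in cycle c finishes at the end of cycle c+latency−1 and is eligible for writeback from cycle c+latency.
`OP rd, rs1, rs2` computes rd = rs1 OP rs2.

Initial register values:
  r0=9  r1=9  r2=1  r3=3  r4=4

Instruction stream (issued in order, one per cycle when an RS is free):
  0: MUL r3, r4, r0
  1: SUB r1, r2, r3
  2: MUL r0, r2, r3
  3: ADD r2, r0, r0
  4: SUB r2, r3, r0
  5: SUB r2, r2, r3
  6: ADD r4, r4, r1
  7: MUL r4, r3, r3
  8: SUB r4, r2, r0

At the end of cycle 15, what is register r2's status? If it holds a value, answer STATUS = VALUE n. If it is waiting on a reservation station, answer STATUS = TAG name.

STATUS = VALUE -36

cycle 1: issue MUL r3<-Mul1 // r0:9,r1:9,r2:1,r3:Mul1,r4:4
cycle 2: issue SUB r1<-Add1 // r0:9,r1:Add1,r2:1,r3:Mul1,r4:4
cycle 3: issue MUL r0<-Mul2 // r0:Mul2,r1:Add1,r2:1,r3:Mul1,r4:4
cycle 4: issue ADD r2<-Add2 // r0:Mul2,r1:Add1,r2:Add2,r3:Mul1,r4:4
cycle 5: CDB Mul1=36; issue SUB r2<-Add3 // r0:Mul2,r1:Add1,r2:Add3,r3:36,r4:4
cycle 6: stall // r0:Mul2,r1:Add1,r2:Add3,r3:36,r4:4
cycle 7: CDB Add1=-35; issue SUB r2<-Add1 // r0:Mul2,r1:-35,r2:Add1,r3:36,r4:4
cycle 8: stall // r0:Mul2,r1:-35,r2:Add1,r3:36,r4:4
cycle 9: CDB Mul2=36; stall // r0:36,r1:-35,r2:Add1,r3:36,r4:4
cycle 10: stall // r0:36,r1:-35,r2:Add1,r3:36,r4:4
cycle 11: CDB Add2=72; issue ADD r4<-Add2 // r0:36,r1:-35,r2:Add1,r3:36,r4:Add2
cycle 12: CDB Add3=0; issue MUL r4<-Mul1 // r0:36,r1:-35,r2:Add1,r3:36,r4:Mul1
cycle 13: CDB Add2=-31; issue SUB r4<-Add2 // r0:36,r1:-35,r2:Add1,r3:36,r4:Add2
cycle 14: CDB Add1=-36 // r0:36,r1:-35,r2:-36,r3:36,r4:Add2
cycle 15: - // r0:36,r1:-35,r2:-36,r3:36,r4:Add2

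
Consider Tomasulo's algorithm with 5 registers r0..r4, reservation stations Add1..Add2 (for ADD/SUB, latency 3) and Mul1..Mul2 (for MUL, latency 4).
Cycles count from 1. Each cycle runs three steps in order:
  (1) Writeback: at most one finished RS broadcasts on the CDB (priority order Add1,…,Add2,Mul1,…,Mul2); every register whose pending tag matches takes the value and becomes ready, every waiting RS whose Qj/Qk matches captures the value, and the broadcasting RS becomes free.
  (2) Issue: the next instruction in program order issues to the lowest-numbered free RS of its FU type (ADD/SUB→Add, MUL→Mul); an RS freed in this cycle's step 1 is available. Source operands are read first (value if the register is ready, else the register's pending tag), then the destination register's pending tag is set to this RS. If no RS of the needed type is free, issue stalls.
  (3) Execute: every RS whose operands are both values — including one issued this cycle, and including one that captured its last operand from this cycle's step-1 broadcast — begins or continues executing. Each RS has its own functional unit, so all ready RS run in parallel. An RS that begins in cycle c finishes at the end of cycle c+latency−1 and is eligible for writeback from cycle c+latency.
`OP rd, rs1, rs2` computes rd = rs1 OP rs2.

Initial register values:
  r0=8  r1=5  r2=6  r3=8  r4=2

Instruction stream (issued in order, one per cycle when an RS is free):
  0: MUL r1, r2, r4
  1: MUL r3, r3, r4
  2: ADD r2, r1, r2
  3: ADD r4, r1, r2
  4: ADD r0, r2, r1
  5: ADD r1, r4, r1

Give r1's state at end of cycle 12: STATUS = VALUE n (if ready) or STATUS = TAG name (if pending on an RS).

STATUS = TAG Add1

c1: issue MUL r1<-Mul1 | r0:8,r1:Mul1,r2:6,r3:8,r4:2
c2: issue MUL r3<-Mul2 | r0:8,r1:Mul1,r2:6,r3:Mul2,r4:2
c3: issue ADD r2<-Add1 | r0:8,r1:Mul1,r2:Add1,r3:Mul2,r4:2
c4: issue ADD r4<-Add2 | r0:8,r1:Mul1,r2:Add1,r3:Mul2,r4:Add2
c5: CDB Mul1=12; stall | r0:8,r1:12,r2:Add1,r3:Mul2,r4:Add2
c6: CDB Mul2=16; stall | r0:8,r1:12,r2:Add1,r3:16,r4:Add2
c7: stall | r0:8,r1:12,r2:Add1,r3:16,r4:Add2
c8: CDB Add1=18; issue ADD r0<-Add1 | r0:Add1,r1:12,r2:18,r3:16,r4:Add2
c9: stall | r0:Add1,r1:12,r2:18,r3:16,r4:Add2
c10: stall | r0:Add1,r1:12,r2:18,r3:16,r4:Add2
c11: CDB Add1=30; issue ADD r1<-Add1 | r0:30,r1:Add1,r2:18,r3:16,r4:Add2
c12: CDB Add2=30 | r0:30,r1:Add1,r2:18,r3:16,r4:30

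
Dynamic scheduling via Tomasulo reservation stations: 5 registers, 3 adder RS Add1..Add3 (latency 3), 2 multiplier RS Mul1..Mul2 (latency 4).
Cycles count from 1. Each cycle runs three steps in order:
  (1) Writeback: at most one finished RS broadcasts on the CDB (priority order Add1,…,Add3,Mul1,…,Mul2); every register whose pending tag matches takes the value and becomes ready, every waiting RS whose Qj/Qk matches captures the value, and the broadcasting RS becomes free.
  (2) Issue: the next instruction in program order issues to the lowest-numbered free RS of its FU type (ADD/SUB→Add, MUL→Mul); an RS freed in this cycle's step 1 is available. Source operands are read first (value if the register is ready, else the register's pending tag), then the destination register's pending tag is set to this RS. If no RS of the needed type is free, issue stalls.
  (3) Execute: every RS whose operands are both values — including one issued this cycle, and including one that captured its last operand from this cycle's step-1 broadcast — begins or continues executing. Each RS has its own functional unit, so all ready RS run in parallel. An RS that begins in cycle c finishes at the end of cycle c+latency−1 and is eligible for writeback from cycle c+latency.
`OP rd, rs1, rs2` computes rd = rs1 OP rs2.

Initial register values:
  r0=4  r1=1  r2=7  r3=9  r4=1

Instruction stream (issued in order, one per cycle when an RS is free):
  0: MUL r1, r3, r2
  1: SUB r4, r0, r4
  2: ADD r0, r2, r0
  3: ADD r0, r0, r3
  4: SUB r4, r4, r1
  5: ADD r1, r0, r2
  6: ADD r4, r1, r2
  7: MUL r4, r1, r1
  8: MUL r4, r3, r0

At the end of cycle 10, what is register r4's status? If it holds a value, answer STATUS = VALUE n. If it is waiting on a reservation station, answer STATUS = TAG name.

  c1: issue MUL r1<-Mul1  regs: r0:4,r1:Mul1,r2:7,r3:9,r4:1
  c2: issue SUB r4<-Add1  regs: r0:4,r1:Mul1,r2:7,r3:9,r4:Add1
  c3: issue ADD r0<-Add2  regs: r0:Add2,r1:Mul1,r2:7,r3:9,r4:Add1
  c4: issue ADD r0<-Add3  regs: r0:Add3,r1:Mul1,r2:7,r3:9,r4:Add1
  c5: CDB Add1=3; issue SUB r4<-Add1  regs: r0:Add3,r1:Mul1,r2:7,r3:9,r4:Add1
  c6: CDB Add2=11; issue ADD r1<-Add2  regs: r0:Add3,r1:Add2,r2:7,r3:9,r4:Add1
  c7: CDB Mul1=63; stall  regs: r0:Add3,r1:Add2,r2:7,r3:9,r4:Add1
  c8: stall  regs: r0:Add3,r1:Add2,r2:7,r3:9,r4:Add1
  c9: CDB Add3=20; issue ADD r4<-Add3  regs: r0:20,r1:Add2,r2:7,r3:9,r4:Add3
  c10: CDB Add1=-60; issue MUL r4<-Mul1  regs: r0:20,r1:Add2,r2:7,r3:9,r4:Mul1

STATUS = TAG Mul1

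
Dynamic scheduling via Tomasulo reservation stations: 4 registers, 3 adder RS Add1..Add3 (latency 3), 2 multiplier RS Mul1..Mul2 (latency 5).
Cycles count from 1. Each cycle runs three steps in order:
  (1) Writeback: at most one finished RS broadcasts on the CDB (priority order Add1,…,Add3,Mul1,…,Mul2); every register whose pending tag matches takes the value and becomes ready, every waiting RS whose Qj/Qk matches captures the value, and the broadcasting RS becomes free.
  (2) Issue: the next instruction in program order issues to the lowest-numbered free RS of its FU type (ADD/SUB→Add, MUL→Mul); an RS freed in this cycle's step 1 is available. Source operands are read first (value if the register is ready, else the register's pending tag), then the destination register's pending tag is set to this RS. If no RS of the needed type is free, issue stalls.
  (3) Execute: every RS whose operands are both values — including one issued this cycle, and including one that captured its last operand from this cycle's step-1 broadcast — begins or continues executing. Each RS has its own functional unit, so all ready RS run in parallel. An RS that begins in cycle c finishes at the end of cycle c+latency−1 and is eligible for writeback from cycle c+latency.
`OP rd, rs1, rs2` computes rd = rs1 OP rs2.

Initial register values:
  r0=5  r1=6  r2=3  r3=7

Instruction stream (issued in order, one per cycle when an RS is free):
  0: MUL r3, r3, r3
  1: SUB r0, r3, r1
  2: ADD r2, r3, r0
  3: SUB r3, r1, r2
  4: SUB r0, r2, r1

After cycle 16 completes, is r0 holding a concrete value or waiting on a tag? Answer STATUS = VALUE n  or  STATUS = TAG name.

STATUS = VALUE 86

c1: issue MUL r3<-Mul1 | r0:5,r1:6,r2:3,r3:Mul1
c2: issue SUB r0<-Add1 | r0:Add1,r1:6,r2:3,r3:Mul1
c3: issue ADD r2<-Add2 | r0:Add1,r1:6,r2:Add2,r3:Mul1
c4: issue SUB r3<-Add3 | r0:Add1,r1:6,r2:Add2,r3:Add3
c5: stall | r0:Add1,r1:6,r2:Add2,r3:Add3
c6: CDB Mul1=49; stall | r0:Add1,r1:6,r2:Add2,r3:Add3
c7: stall | r0:Add1,r1:6,r2:Add2,r3:Add3
c8: stall | r0:Add1,r1:6,r2:Add2,r3:Add3
c9: CDB Add1=43; issue SUB r0<-Add1 | r0:Add1,r1:6,r2:Add2,r3:Add3
c10: - | r0:Add1,r1:6,r2:Add2,r3:Add3
c11: - | r0:Add1,r1:6,r2:Add2,r3:Add3
c12: CDB Add2=92 | r0:Add1,r1:6,r2:92,r3:Add3
c13: - | r0:Add1,r1:6,r2:92,r3:Add3
c14: - | r0:Add1,r1:6,r2:92,r3:Add3
c15: CDB Add1=86 | r0:86,r1:6,r2:92,r3:Add3
c16: CDB Add3=-86 | r0:86,r1:6,r2:92,r3:-86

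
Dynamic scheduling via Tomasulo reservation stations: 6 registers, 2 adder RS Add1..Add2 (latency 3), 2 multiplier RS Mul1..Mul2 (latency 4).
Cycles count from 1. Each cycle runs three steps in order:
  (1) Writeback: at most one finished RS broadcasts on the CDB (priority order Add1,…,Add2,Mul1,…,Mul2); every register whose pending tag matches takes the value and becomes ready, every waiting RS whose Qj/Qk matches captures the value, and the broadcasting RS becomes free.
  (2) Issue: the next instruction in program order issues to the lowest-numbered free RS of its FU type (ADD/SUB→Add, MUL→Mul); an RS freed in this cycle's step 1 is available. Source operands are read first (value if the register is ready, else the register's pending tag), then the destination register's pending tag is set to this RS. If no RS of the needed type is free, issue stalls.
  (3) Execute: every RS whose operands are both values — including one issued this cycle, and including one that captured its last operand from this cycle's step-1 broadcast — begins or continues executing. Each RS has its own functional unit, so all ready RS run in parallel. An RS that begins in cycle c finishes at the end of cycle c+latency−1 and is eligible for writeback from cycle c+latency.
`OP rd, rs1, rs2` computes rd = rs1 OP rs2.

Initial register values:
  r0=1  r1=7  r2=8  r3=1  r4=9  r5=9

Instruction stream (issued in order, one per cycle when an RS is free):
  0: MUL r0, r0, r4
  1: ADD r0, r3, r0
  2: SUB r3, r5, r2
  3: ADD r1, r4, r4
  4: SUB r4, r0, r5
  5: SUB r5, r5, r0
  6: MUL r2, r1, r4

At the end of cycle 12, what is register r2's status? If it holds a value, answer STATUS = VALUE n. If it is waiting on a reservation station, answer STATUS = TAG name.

STATUS = TAG Mul1

c1: issue MUL r0<-Mul1 | r0:Mul1,r1:7,r2:8,r3:1,r4:9,r5:9
c2: issue ADD r0<-Add1 | r0:Add1,r1:7,r2:8,r3:1,r4:9,r5:9
c3: issue SUB r3<-Add2 | r0:Add1,r1:7,r2:8,r3:Add2,r4:9,r5:9
c4: stall | r0:Add1,r1:7,r2:8,r3:Add2,r4:9,r5:9
c5: CDB Mul1=9; stall | r0:Add1,r1:7,r2:8,r3:Add2,r4:9,r5:9
c6: CDB Add2=1; issue ADD r1<-Add2 | r0:Add1,r1:Add2,r2:8,r3:1,r4:9,r5:9
c7: stall | r0:Add1,r1:Add2,r2:8,r3:1,r4:9,r5:9
c8: CDB Add1=10; issue SUB r4<-Add1 | r0:10,r1:Add2,r2:8,r3:1,r4:Add1,r5:9
c9: CDB Add2=18; issue SUB r5<-Add2 | r0:10,r1:18,r2:8,r3:1,r4:Add1,r5:Add2
c10: issue MUL r2<-Mul1 | r0:10,r1:18,r2:Mul1,r3:1,r4:Add1,r5:Add2
c11: CDB Add1=1 | r0:10,r1:18,r2:Mul1,r3:1,r4:1,r5:Add2
c12: CDB Add2=-1 | r0:10,r1:18,r2:Mul1,r3:1,r4:1,r5:-1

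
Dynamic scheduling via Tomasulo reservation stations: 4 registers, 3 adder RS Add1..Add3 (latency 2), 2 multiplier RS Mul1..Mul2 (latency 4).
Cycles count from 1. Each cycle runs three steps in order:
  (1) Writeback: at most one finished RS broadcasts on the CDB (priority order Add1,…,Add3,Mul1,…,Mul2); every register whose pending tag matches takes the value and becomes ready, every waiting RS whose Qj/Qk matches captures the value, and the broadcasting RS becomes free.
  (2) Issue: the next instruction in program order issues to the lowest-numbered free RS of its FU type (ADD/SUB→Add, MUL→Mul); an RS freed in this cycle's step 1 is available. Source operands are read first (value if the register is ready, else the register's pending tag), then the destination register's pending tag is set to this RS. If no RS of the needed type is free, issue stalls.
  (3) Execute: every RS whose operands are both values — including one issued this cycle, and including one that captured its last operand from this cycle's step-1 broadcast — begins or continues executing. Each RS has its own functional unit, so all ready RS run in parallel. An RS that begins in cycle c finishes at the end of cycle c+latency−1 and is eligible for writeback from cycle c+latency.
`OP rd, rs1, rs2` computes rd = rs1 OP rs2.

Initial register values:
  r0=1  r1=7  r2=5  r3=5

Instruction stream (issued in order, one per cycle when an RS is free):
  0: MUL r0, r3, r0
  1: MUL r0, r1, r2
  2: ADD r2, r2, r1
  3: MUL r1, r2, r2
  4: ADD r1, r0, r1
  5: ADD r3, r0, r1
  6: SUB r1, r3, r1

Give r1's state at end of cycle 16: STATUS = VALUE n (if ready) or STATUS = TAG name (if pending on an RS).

c1: issue MUL r0<-Mul1 | r0:Mul1,r1:7,r2:5,r3:5
c2: issue MUL r0<-Mul2 | r0:Mul2,r1:7,r2:5,r3:5
c3: issue ADD r2<-Add1 | r0:Mul2,r1:7,r2:Add1,r3:5
c4: stall | r0:Mul2,r1:7,r2:Add1,r3:5
c5: CDB Add1=12; stall | r0:Mul2,r1:7,r2:12,r3:5
c6: CDB Mul1=5; issue MUL r1<-Mul1 | r0:Mul2,r1:Mul1,r2:12,r3:5
c7: CDB Mul2=35; issue ADD r1<-Add1 | r0:35,r1:Add1,r2:12,r3:5
c8: issue ADD r3<-Add2 | r0:35,r1:Add1,r2:12,r3:Add2
c9: issue SUB r1<-Add3 | r0:35,r1:Add3,r2:12,r3:Add2
c10: CDB Mul1=144 | r0:35,r1:Add3,r2:12,r3:Add2
c11: - | r0:35,r1:Add3,r2:12,r3:Add2
c12: CDB Add1=179 | r0:35,r1:Add3,r2:12,r3:Add2
c13: - | r0:35,r1:Add3,r2:12,r3:Add2
c14: CDB Add2=214 | r0:35,r1:Add3,r2:12,r3:214
c15: - | r0:35,r1:Add3,r2:12,r3:214
c16: CDB Add3=35 | r0:35,r1:35,r2:12,r3:214

STATUS = VALUE 35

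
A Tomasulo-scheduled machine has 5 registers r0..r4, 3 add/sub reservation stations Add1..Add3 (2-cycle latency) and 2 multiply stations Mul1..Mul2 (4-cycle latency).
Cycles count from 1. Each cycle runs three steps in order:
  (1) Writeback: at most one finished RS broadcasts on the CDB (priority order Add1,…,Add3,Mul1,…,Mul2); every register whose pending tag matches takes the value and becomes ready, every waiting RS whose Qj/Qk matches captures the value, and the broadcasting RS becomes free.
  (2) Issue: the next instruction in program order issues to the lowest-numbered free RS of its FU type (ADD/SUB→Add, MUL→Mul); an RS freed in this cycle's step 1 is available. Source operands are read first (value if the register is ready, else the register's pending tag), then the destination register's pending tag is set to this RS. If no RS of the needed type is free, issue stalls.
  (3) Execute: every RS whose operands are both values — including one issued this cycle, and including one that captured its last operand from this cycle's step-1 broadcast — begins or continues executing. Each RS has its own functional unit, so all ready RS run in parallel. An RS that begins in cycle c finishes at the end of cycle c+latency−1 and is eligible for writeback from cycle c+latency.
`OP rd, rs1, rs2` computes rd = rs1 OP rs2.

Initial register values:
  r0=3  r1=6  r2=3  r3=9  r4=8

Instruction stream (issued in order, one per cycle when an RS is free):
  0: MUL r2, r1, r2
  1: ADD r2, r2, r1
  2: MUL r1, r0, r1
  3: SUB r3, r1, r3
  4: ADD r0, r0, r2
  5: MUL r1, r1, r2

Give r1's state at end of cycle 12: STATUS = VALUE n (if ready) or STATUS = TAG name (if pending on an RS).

STATUS = VALUE 432

  c1: issue MUL r2<-Mul1  regs: r0:3,r1:6,r2:Mul1,r3:9,r4:8
  c2: issue ADD r2<-Add1  regs: r0:3,r1:6,r2:Add1,r3:9,r4:8
  c3: issue MUL r1<-Mul2  regs: r0:3,r1:Mul2,r2:Add1,r3:9,r4:8
  c4: issue SUB r3<-Add2  regs: r0:3,r1:Mul2,r2:Add1,r3:Add2,r4:8
  c5: CDB Mul1=18; issue ADD r0<-Add3  regs: r0:Add3,r1:Mul2,r2:Add1,r3:Add2,r4:8
  c6: issue MUL r1<-Mul1  regs: r0:Add3,r1:Mul1,r2:Add1,r3:Add2,r4:8
  c7: CDB Add1=24  regs: r0:Add3,r1:Mul1,r2:24,r3:Add2,r4:8
  c8: CDB Mul2=18  regs: r0:Add3,r1:Mul1,r2:24,r3:Add2,r4:8
  c9: CDB Add3=27  regs: r0:27,r1:Mul1,r2:24,r3:Add2,r4:8
  c10: CDB Add2=9  regs: r0:27,r1:Mul1,r2:24,r3:9,r4:8
  c11: -  regs: r0:27,r1:Mul1,r2:24,r3:9,r4:8
  c12: CDB Mul1=432  regs: r0:27,r1:432,r2:24,r3:9,r4:8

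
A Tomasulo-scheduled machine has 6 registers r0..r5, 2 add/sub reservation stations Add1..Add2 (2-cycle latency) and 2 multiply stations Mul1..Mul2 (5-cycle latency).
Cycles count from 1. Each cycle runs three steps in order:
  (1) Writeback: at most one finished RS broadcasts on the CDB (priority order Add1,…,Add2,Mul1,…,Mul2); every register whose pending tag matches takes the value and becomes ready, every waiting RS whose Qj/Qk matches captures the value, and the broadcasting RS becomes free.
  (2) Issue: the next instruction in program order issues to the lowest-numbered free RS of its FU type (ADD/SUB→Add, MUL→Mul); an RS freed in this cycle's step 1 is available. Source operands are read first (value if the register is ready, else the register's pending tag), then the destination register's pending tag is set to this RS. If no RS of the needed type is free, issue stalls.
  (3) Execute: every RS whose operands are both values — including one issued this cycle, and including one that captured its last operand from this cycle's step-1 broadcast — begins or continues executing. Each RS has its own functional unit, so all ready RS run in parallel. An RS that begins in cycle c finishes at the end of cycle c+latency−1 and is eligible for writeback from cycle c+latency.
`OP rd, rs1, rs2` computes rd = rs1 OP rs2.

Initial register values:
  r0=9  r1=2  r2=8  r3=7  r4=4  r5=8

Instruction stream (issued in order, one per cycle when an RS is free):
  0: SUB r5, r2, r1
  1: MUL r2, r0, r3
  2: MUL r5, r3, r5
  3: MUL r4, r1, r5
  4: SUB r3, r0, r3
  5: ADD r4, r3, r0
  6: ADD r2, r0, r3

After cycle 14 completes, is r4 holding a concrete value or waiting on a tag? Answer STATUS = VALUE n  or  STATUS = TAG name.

STATUS = VALUE 11

c1: issue SUB r5<-Add1 | r0:9,r1:2,r2:8,r3:7,r4:4,r5:Add1
c2: issue MUL r2<-Mul1 | r0:9,r1:2,r2:Mul1,r3:7,r4:4,r5:Add1
c3: CDB Add1=6; issue MUL r5<-Mul2 | r0:9,r1:2,r2:Mul1,r3:7,r4:4,r5:Mul2
c4: stall | r0:9,r1:2,r2:Mul1,r3:7,r4:4,r5:Mul2
c5: stall | r0:9,r1:2,r2:Mul1,r3:7,r4:4,r5:Mul2
c6: stall | r0:9,r1:2,r2:Mul1,r3:7,r4:4,r5:Mul2
c7: CDB Mul1=63; issue MUL r4<-Mul1 | r0:9,r1:2,r2:63,r3:7,r4:Mul1,r5:Mul2
c8: CDB Mul2=42; issue SUB r3<-Add1 | r0:9,r1:2,r2:63,r3:Add1,r4:Mul1,r5:42
c9: issue ADD r4<-Add2 | r0:9,r1:2,r2:63,r3:Add1,r4:Add2,r5:42
c10: CDB Add1=2; issue ADD r2<-Add1 | r0:9,r1:2,r2:Add1,r3:2,r4:Add2,r5:42
c11: - | r0:9,r1:2,r2:Add1,r3:2,r4:Add2,r5:42
c12: CDB Add1=11 | r0:9,r1:2,r2:11,r3:2,r4:Add2,r5:42
c13: CDB Add2=11 | r0:9,r1:2,r2:11,r3:2,r4:11,r5:42
c14: CDB Mul1=84 | r0:9,r1:2,r2:11,r3:2,r4:11,r5:42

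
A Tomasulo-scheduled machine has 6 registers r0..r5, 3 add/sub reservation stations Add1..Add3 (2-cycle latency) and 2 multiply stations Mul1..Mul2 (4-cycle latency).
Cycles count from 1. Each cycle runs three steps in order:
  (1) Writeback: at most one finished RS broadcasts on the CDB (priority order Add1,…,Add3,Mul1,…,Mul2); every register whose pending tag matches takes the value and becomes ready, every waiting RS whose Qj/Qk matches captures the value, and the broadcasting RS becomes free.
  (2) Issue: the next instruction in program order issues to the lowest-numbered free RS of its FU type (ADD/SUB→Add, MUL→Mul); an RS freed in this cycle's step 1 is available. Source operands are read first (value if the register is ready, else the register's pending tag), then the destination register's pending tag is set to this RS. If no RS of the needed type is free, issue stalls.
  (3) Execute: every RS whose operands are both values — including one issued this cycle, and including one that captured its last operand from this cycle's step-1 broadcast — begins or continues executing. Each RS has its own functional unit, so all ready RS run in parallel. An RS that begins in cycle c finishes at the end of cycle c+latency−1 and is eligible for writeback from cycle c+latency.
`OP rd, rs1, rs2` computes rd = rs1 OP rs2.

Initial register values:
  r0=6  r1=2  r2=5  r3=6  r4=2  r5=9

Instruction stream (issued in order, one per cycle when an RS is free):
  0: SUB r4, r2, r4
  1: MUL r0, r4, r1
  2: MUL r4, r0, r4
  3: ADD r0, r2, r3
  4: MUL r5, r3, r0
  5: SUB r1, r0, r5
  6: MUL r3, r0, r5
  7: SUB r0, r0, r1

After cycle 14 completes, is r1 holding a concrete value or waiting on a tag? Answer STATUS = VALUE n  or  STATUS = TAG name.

cycle 1: issue SUB r4<-Add1 // r0:6,r1:2,r2:5,r3:6,r4:Add1,r5:9
cycle 2: issue MUL r0<-Mul1 // r0:Mul1,r1:2,r2:5,r3:6,r4:Add1,r5:9
cycle 3: CDB Add1=3; issue MUL r4<-Mul2 // r0:Mul1,r1:2,r2:5,r3:6,r4:Mul2,r5:9
cycle 4: issue ADD r0<-Add1 // r0:Add1,r1:2,r2:5,r3:6,r4:Mul2,r5:9
cycle 5: stall // r0:Add1,r1:2,r2:5,r3:6,r4:Mul2,r5:9
cycle 6: CDB Add1=11; stall // r0:11,r1:2,r2:5,r3:6,r4:Mul2,r5:9
cycle 7: CDB Mul1=6; issue MUL r5<-Mul1 // r0:11,r1:2,r2:5,r3:6,r4:Mul2,r5:Mul1
cycle 8: issue SUB r1<-Add1 // r0:11,r1:Add1,r2:5,r3:6,r4:Mul2,r5:Mul1
cycle 9: stall // r0:11,r1:Add1,r2:5,r3:6,r4:Mul2,r5:Mul1
cycle 10: stall // r0:11,r1:Add1,r2:5,r3:6,r4:Mul2,r5:Mul1
cycle 11: CDB Mul1=66; issue MUL r3<-Mul1 // r0:11,r1:Add1,r2:5,r3:Mul1,r4:Mul2,r5:66
cycle 12: CDB Mul2=18; issue SUB r0<-Add2 // r0:Add2,r1:Add1,r2:5,r3:Mul1,r4:18,r5:66
cycle 13: CDB Add1=-55 // r0:Add2,r1:-55,r2:5,r3:Mul1,r4:18,r5:66
cycle 14: - // r0:Add2,r1:-55,r2:5,r3:Mul1,r4:18,r5:66

STATUS = VALUE -55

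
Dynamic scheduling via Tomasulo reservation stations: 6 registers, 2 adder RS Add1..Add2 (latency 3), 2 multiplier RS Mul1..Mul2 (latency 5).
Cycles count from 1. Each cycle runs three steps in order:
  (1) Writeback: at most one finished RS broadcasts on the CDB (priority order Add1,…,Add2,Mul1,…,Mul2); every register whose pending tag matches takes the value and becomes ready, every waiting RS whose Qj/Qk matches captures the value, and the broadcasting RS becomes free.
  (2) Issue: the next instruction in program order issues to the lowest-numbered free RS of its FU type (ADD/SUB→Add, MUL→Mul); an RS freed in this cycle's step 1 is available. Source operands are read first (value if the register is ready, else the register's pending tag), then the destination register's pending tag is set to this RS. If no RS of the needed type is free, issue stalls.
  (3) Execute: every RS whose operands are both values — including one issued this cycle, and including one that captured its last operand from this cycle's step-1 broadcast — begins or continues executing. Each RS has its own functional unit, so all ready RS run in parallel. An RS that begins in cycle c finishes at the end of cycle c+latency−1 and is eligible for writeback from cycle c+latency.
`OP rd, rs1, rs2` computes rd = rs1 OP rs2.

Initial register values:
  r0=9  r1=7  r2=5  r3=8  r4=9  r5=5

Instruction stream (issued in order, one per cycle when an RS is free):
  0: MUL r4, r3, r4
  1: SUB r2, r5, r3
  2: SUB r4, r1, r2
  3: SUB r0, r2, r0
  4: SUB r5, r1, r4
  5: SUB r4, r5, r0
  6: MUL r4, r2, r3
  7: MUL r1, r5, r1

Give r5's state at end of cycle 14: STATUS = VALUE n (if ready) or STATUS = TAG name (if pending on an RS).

STATUS = VALUE -3

  c1: issue MUL r4<-Mul1  regs: r0:9,r1:7,r2:5,r3:8,r4:Mul1,r5:5
  c2: issue SUB r2<-Add1  regs: r0:9,r1:7,r2:Add1,r3:8,r4:Mul1,r5:5
  c3: issue SUB r4<-Add2  regs: r0:9,r1:7,r2:Add1,r3:8,r4:Add2,r5:5
  c4: stall  regs: r0:9,r1:7,r2:Add1,r3:8,r4:Add2,r5:5
  c5: CDB Add1=-3; issue SUB r0<-Add1  regs: r0:Add1,r1:7,r2:-3,r3:8,r4:Add2,r5:5
  c6: CDB Mul1=72; stall  regs: r0:Add1,r1:7,r2:-3,r3:8,r4:Add2,r5:5
  c7: stall  regs: r0:Add1,r1:7,r2:-3,r3:8,r4:Add2,r5:5
  c8: CDB Add1=-12; issue SUB r5<-Add1  regs: r0:-12,r1:7,r2:-3,r3:8,r4:Add2,r5:Add1
  c9: CDB Add2=10; issue SUB r4<-Add2  regs: r0:-12,r1:7,r2:-3,r3:8,r4:Add2,r5:Add1
  c10: issue MUL r4<-Mul1  regs: r0:-12,r1:7,r2:-3,r3:8,r4:Mul1,r5:Add1
  c11: issue MUL r1<-Mul2  regs: r0:-12,r1:Mul2,r2:-3,r3:8,r4:Mul1,r5:Add1
  c12: CDB Add1=-3  regs: r0:-12,r1:Mul2,r2:-3,r3:8,r4:Mul1,r5:-3
  c13: -  regs: r0:-12,r1:Mul2,r2:-3,r3:8,r4:Mul1,r5:-3
  c14: -  regs: r0:-12,r1:Mul2,r2:-3,r3:8,r4:Mul1,r5:-3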